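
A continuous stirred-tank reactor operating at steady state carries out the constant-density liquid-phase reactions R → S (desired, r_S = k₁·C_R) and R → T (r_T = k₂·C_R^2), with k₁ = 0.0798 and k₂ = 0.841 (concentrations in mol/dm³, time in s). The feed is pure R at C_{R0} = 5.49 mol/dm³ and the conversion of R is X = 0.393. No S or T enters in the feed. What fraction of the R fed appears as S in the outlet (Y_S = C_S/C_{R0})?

Exit C_R = C_{R0}(1−X) = 5.49×0.607 = 3.332 mol/dm³.
A CSTR operates uniformly at the exit composition, giving r_S = 0.2659 and r_T = 9.339 (each k·C_R^n at C_R = 3.332).
Fraction of consumed R going to S: r_S/(r_S+r_T) = 0.02769.
C_S = 0.02769·C_{R0}·X = 0.02769×5.49×0.393 = 0.0597 mol/dm³; Y_S = C_S/C_{R0} = 0.0109.

0.0109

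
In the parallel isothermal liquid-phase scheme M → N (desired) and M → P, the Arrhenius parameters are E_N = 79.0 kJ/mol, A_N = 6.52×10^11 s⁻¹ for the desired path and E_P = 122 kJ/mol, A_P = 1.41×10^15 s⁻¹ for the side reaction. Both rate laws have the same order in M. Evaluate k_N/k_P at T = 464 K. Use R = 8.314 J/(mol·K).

32.1

Since both paths have the same order in M, the concentration cancels and S_{N/P} = k_N/k_P = (A_N/A_P)·exp[(E_P−E_N)/(RT)].
(E_P−E_N)/(RT) = (122−79.0)×10³/(8.314×464) = 43000/3858 = 11.15.
k_N/k_P = (6.52×10^11/1.41×10^15)·exp(11.15) = 4.624×10^-4 × 69324 = 32.1.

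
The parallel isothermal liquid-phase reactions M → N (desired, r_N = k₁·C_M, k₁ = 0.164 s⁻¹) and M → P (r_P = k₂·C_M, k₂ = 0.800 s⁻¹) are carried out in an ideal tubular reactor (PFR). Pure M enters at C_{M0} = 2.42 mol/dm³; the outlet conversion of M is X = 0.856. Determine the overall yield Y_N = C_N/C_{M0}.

0.146

C_M = C_{M0}(1−X) = 0.3485 mol/dm³.
Both paths are first order in M, so the instantaneous fraction to N is constant: dC_N/d(−C_M) = k₁/(k₁+k₂) = 0.1701.
C_N = 0.1701·(C_{M0}−C_M) = 0.1701×2.072 = 0.352 mol/dm³.
Y_N = C_N/C_{M0} = 0.3524/2.42 = 0.146.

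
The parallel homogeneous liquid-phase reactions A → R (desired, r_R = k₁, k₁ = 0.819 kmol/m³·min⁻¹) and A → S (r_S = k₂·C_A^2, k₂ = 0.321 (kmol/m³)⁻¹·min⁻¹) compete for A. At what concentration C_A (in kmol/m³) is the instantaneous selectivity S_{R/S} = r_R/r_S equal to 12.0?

0.461 kmol/m³

S_{R/S} = (k₁/k₂)·C_A^-2 ⇒ C_A = (S·k₂/k₁)^(-0.5).
= (12.0×0.321/0.819)^(-0.5) = (4.703)^(-0.5) = 0.461 kmol/m³.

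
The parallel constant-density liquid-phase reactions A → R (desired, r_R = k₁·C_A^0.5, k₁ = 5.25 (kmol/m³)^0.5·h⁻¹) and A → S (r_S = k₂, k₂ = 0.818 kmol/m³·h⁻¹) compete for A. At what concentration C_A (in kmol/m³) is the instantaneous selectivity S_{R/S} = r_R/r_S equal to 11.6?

S_{R/S} = (k₁/k₂)·C_A^0.5 ⇒ C_A = (S·k₂/k₁)^(2).
= (11.6×0.818/5.25)^(2) = (1.807)^(2) = 3.27 kmol/m³.

3.27 kmol/m³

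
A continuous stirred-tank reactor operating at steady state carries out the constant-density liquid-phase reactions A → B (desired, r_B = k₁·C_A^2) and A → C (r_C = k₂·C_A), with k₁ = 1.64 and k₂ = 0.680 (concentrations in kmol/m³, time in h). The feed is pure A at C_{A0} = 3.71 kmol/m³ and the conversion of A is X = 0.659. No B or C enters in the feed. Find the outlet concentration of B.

1.84 kmol/m³

Exit C_A = C_{A0}(1−X) = 3.71×0.341 = 1.265 kmol/m³.
Rates in a CSTR are evaluated at the outlet concentration: r_B = 1.64×1.265^2 = 2.625, r_C = 0.680×1.265 = 0.8603.
Fraction of consumed A going to B: r_B/(r_B+r_C) = 0.7532.
C_B = 0.7532·C_{A0}·X = 0.7532×3.71×0.659 = 1.84 kmol/m³.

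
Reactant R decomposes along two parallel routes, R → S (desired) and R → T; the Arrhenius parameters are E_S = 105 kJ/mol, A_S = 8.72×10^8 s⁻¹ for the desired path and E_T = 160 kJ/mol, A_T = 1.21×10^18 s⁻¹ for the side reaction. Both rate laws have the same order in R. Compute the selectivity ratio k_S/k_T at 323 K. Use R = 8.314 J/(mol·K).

0.566

k_S/k_T = (A_S/A_T)·exp[−(E_S−E_T)/(RT)] = (A_S/A_T)·exp[(E_T−E_S)/(RT)].
(E_T−E_S)/(RT) = (160−105)×10³/(8.314×323) = 55000/2685 = 20.48.
k_S/k_T = (8.72×10^8/1.21×10^18)·exp(20.48) = 7.207×10^-10 × 7.848×10^8 = 0.566.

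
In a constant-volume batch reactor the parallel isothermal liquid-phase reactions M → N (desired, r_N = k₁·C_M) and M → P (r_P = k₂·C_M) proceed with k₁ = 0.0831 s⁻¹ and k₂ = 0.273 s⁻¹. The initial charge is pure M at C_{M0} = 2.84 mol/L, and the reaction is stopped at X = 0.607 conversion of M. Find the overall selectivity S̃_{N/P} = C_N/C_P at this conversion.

C_M = C_{M0}(1−X) = 1.116 mol/L.
Both paths are first order in M, so the instantaneous fraction to N is constant: dC_N/d(−C_M) = k₁/(k₁+k₂) = 0.2334.
C_N = 0.2334·(C_{M0}−C_M) = 0.2334×1.724 = 0.402 mol/L.
C_P = (C_{M0}−C_M)−C_N = 1.322 mol/L; S̃_{N/P} = 0.4023/1.322 = 0.304.

0.304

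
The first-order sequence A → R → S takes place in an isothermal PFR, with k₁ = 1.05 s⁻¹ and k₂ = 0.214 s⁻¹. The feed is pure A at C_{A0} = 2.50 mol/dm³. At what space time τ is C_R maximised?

For first-order series the maximum of C_R occurs at τ_opt = ln(k₂/k₁)/(k₂−k₁).
= ln(0.214/1.05)/(0.214−1.05) = ln(0.2038)/-0.8360 = -1.591/-0.8360 = 1.90 s.

1.90 s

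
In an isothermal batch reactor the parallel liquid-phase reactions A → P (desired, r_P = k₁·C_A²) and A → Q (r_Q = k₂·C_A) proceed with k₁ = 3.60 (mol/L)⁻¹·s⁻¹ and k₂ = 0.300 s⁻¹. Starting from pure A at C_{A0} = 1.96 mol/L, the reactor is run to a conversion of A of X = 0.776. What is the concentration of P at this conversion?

1.41 mol/L

C_A = C_{A0}(1−X) = 0.4390 mol/L.
Along a PFR/batch, dC_Q/dC_A = −r_Q/(r_P+r_Q) = −k₂/(k₂+k₁·C_A).
Integrating from C_{A0} to C_A: C_Q = (0.300/3.60)·ln[(0.300+3.60·1.96)/(0.300+3.60·0.439)] = 0.08333·ln(7.356/1.881) = 0.1137 mol/L.
Then C_P = (C_{A0}−C_A) − C_Q = 1.521 − 0.1137 = 1.407 mol/L.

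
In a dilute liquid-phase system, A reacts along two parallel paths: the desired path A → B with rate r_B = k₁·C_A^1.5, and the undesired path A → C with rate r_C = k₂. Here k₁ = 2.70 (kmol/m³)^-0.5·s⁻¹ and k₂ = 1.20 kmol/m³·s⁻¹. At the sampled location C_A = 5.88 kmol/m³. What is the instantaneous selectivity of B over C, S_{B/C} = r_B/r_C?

32.1

S_{B/C} = r_B/r_C = (k₁·C_A^1.5)/(k₂) = (k₁/k₂)·C_A^1.5.
= (2.70×5.880^1.5) / (1.20) = 38.50/1.200 = 32.1.
Since the desired path is higher order in A, keeping C_A high (PFR or concentrated feed) favours B.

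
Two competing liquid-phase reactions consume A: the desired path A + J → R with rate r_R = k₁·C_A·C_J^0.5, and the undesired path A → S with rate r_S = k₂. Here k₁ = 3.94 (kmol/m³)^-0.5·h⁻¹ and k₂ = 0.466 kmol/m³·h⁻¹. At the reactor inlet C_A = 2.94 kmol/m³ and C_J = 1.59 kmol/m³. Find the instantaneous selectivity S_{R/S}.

S_{R/S} = r_R/r_S = (k₁·C_A·C_J^0.5)/(k₂) = (k₁/k₂)·C_A·C_J^0.5.
= (3.94×2.940×1.590^0.5) / (0.466) = 14.61/0.4660 = 31.3.

31.3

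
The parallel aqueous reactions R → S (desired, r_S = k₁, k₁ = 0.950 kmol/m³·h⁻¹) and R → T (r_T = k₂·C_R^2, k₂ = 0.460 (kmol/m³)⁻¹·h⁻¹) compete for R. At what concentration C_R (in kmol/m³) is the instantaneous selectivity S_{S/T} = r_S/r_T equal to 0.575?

1.90 kmol/m³

S_{S/T} = (k₁/k₂)·C_R^-2 ⇒ C_R = (S·k₂/k₁)^(-0.5).
= (0.575×0.460/0.950)^(-0.5) = (0.2784)^(-0.5) = 1.90 kmol/m³.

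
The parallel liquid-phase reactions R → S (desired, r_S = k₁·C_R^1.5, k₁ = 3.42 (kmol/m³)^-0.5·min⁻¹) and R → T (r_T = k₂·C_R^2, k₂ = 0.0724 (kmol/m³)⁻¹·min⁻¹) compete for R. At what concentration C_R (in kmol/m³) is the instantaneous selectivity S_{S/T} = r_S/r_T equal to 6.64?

50.6 kmol/m³

S_{S/T} = (k₁/k₂)·C_R^-0.5 ⇒ C_R = (S·k₂/k₁)^(-2).
= (6.64×0.0724/3.42)^(-2) = (0.1406)^(-2) = 50.6 kmol/m³.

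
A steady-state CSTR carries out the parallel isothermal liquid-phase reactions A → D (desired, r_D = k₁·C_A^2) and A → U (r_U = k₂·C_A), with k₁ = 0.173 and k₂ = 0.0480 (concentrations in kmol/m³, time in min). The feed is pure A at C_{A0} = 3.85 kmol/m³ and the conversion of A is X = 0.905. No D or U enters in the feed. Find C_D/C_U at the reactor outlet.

1.32

Exit C_A = C_{A0}(1−X) = 3.85×0.0950 = 0.3657 kmol/m³.
In a CSTR the entire volume is at exit conditions, so r_D = 0.173×0.3657^2 = 0.02314 and r_U = 0.0480×0.3657 = 0.01756.
Overall selectivity = C_D/C_U = r_Dτ/(r_Uτ) = r_D/r_U = 1.32.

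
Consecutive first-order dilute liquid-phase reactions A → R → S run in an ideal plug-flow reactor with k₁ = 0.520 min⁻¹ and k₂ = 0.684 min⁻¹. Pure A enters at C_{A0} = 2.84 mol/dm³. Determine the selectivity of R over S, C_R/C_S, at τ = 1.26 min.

1.77

The intermediate concentration in a first-order A→B→C sequence is C_R = k₁C_{A0}(e^(−k₁τ) − e^(−k₂τ))/(k₂−k₁).
e^(−k₁τ) = e^(−0.520×1.26) = e^(−0.6552) = 0.5193; e^(−k₂τ) = e^(−0.8618) = 0.4224.
C_R = 0.520×2.84/(0.684−0.520) × (0.5193−0.4224) = 9.005×0.09695 = 0.8731 mol/dm³.
C_A = C_{A0}e^(−k₁τ) = 1.475 mol/dm³, so C_S = C_{A0}−C_A−C_R = 0.4920 mol/dm³; C_R/C_S = 1.77.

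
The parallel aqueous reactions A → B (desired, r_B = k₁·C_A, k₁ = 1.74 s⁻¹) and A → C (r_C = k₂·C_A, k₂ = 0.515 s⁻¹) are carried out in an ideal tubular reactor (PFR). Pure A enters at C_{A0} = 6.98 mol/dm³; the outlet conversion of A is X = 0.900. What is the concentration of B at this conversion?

C_A = C_{A0}(1−X) = 0.6980 mol/dm³.
Both paths are first order in A, so the instantaneous fraction to B is constant: dC_B/d(−C_A) = k₁/(k₁+k₂) = 0.7716.
C_B = 0.7716·(C_{A0}−C_A) = 0.7716×6.282 = 4.85 mol/dm³.

4.85 mol/dm³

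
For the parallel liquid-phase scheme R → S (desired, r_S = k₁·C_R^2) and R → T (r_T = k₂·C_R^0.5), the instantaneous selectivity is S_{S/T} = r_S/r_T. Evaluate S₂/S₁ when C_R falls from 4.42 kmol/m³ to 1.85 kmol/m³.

0.271

S_{S/T} = (k₁/k₂)·C_R^1.5, so S₂/S₁ = (C_{R,2}/C_{R,1})^1.5.
= (1.85/4.42)^1.5 = (0.4186)^1.5 = 0.271.
Selectivity toward S falls as C_R falls — high-concentration operation is favoured.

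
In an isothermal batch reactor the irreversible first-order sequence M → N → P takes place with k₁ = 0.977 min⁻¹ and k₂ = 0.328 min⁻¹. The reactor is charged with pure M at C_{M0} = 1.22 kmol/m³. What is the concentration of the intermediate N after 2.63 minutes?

0.634 kmol/m³

Solving the coupled first-order balances gives C_N(t) = [k₁/(k₂−k₁)]·C_{M0}·(e^(−k₁t) − e^(−k₂t)).
e^(−k₁t) = e^(−0.977×2.63) = e^(−2.570) = 0.07657; e^(−k₂t) = e^(−0.8626) = 0.4220.
C_N = 0.977×1.22/(0.328−0.977) × (0.07657−0.4220) = (-1.837)×(-0.3455) = 0.6345 kmol/m³.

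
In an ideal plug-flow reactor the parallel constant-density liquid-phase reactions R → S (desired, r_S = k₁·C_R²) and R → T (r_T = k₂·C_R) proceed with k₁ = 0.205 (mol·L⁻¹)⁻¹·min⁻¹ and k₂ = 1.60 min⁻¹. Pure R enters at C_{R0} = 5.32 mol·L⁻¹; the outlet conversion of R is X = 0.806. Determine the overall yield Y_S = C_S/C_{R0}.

0.226

C_R = C_{R0}(1−X) = 1.032 mol·L⁻¹.
Along a PFR/batch, dC_T/dC_R = −r_T/(r_S+r_T) = −k₂/(k₂+k₁·C_R).
Integrating from C_{R0} to C_R: C_T = (1.60/0.205)·ln[(1.60+0.205·5.32)/(1.60+0.205·1.03)] = 7.805·ln(2.691/1.812) = 3.087 mol·L⁻¹.
Then C_S = (C_{R0}−C_R) − C_T = 4.288 − 3.087 = 1.201 mol·L⁻¹.
Y_S = C_S/C_{R0} = 1.201/5.32 = 0.226.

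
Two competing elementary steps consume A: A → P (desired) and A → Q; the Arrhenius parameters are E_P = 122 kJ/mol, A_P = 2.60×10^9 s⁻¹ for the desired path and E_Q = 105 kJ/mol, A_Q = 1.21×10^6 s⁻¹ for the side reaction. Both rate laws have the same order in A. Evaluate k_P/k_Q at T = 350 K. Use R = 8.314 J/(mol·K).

k_P/k_Q = (A_P/A_Q)·exp[−(E_P−E_Q)/(RT)] = (A_P/A_Q)·exp[(E_Q−E_P)/(RT)].
(E_Q−E_P)/(RT) = (105−122)×10³/(8.314×350) = -17000/2910 = -5.842.
k_P/k_Q = (2.60×10^9/1.21×10^6)·exp(-5.842) = 2149 × 0.002903 = 6.24.
Since E_P > E_Q, raising the temperature improves selectivity toward P.

6.24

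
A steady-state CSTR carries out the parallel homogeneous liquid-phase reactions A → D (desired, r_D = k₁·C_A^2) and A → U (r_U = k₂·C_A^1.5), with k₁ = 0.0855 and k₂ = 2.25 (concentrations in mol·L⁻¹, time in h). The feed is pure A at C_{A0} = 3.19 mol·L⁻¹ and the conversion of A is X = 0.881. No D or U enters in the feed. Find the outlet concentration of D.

0.0643 mol·L⁻¹

Exit C_A = C_{A0}(1−X) = 3.19×0.119 = 0.3796 mol·L⁻¹.
Rates in a CSTR are evaluated at the outlet concentration: r_D = 0.0855×0.3796^2 = 0.01232, r_U = 2.25×0.3796^1.5 = 0.5262.
Fraction of consumed A going to D: r_D/(r_D+r_U) = 0.02288.
C_D = 0.02288·C_{A0}·X = 0.02288×3.19×0.881 = 0.0643 mol·L⁻¹.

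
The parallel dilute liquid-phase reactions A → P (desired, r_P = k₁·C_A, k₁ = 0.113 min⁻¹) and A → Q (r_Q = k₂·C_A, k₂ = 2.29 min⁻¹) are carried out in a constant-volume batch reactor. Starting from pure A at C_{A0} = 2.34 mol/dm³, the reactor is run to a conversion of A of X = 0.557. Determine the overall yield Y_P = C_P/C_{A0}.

0.0262

C_A = C_{A0}(1−X) = 1.037 mol/dm³.
Both paths are first order in A, so the instantaneous fraction to P is constant: dC_P/d(−C_A) = k₁/(k₁+k₂) = 0.04702.
C_P = 0.04702·(C_{A0}−C_A) = 0.04702×1.303 = 0.0613 mol/dm³.
Y_P = C_P/C_{A0} = 0.06129/2.34 = 0.0262.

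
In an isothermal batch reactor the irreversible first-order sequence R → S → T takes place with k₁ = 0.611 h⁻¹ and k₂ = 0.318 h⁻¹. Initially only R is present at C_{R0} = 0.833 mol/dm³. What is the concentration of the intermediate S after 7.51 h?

Solving the coupled first-order balances gives C_S(t) = [k₁/(k₂−k₁)]·C_{R0}·(e^(−k₁t) − e^(−k₂t)).
e^(−k₁t) = e^(−0.611×7.51) = e^(−4.589) = 0.01017; e^(−k₂t) = e^(−2.388) = 0.09180.
C_S = 0.611×0.833/(0.318−0.611) × (0.01017−0.09180) = (-1.737)×(-0.08163) = 0.1418 mol/dm³.

0.142 mol/dm³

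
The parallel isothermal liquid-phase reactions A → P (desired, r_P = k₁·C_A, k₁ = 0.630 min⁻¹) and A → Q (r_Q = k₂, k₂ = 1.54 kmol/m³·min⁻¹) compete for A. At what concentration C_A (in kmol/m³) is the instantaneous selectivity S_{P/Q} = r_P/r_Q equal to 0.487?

1.19 kmol/m³

S_{P/Q} = (k₁/k₂)·C_A ⇒ C_A = S·k₂/k₁.
= 0.487×1.54/0.630 = 1.19 kmol/m³.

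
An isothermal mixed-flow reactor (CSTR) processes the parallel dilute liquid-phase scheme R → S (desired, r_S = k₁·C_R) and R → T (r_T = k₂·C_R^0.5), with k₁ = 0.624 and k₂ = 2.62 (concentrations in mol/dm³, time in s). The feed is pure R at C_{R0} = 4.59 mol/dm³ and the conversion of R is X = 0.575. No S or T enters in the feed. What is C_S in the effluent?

Exit C_R = C_{R0}(1−X) = 4.59×0.425 = 1.951 mol/dm³.
In a CSTR the entire volume is at exit conditions, so r_S = 0.624×1.951 = 1.217 and r_T = 2.62×1.951^0.5 = 3.659.
Fraction of consumed R going to S: r_S/(r_S+r_T) = 0.2496.
C_S = 0.2496·C_{R0}·X = 0.2496×4.59×0.575 = 0.659 mol/dm³.

0.659 mol/dm³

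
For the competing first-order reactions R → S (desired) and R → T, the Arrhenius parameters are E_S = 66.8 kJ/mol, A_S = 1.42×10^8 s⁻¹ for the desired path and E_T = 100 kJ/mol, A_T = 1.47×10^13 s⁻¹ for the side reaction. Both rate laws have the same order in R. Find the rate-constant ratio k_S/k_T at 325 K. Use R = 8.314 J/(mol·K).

2.09

k_S/k_T = (A_S/A_T)·exp[−(E_S−E_T)/(RT)] = (A_S/A_T)·exp[(E_T−E_S)/(RT)].
(E_T−E_S)/(RT) = (100−66.8)×10³/(8.314×325) = 33200/2702 = 12.29.
k_S/k_T = (1.42×10^8/1.47×10^13)·exp(12.29) = 9.660×10^-6 × 2.169×10^5 = 2.09.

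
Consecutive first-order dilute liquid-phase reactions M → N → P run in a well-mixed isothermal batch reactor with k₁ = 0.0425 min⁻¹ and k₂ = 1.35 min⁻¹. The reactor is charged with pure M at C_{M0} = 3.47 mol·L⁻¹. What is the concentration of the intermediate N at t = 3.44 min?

For first-order series with pure M initially, C_N(t) = k₁C_{M0}/(k₂−k₁)·(e^(−k₁t) − e^(−k₂t)).
e^(−k₁t) = e^(−0.0425×3.44) = e^(−0.1462) = 0.8640; e^(−k₂t) = e^(−4.644) = 0.009619.
C_N = 0.0425×3.47/(1.35−0.0425) × (0.8640−0.009619) = 0.1128×0.8544 = 0.09637 mol·L⁻¹.

0.0964 mol·L⁻¹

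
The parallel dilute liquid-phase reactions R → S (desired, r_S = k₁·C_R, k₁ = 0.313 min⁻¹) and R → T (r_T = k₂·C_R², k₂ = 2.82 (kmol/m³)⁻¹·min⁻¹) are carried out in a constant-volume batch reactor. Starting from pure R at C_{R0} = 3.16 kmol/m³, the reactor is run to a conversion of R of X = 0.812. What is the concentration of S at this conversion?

C_R = C_{R0}(1−X) = 0.5941 kmol/m³.
Along a PFR/batch, dC_S/dC_R = −r_S/(r_S+r_T) = −k₁/(k₁+k₂·C_R).
Integrating from C_{R0} to C_R: C_S = (0.313/2.82)·ln[(0.313+2.82·3.16)/(0.313+2.82·0.594)] = 0.1110·ln(9.224/1.988) = 0.1703 kmol/m³.

0.170 kmol/m³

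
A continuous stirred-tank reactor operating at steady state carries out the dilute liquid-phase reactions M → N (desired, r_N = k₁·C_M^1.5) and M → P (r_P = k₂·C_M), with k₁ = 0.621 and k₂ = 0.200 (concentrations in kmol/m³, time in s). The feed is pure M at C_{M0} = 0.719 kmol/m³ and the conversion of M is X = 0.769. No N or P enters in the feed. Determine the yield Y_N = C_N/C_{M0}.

0.430

Exit C_M = C_{M0}(1−X) = 0.719×0.231 = 0.1661 kmol/m³.
A CSTR operates uniformly at the exit composition, giving r_N = 0.04203 and r_P = 0.03322 (each k·C_M^n at C_M = 0.1661).
Fraction of consumed M going to N: r_N/(r_N+r_P) = 0.5586.
C_N = 0.5586·C_{M0}·X = 0.5586×0.719×0.769 = 0.309 kmol/m³; Y_N = C_N/C_{M0} = 0.430.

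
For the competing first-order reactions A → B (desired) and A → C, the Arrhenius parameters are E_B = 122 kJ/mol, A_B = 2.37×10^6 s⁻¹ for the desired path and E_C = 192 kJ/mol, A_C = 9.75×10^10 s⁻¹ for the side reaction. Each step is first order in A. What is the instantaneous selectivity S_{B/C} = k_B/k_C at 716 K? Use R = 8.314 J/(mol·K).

3.11

With equal orders, S_{B/C} = k_B/k_C = (A_B/A_C)·exp[(E_C−E_B)/(RT)].
(E_C−E_B)/(RT) = (192−122)×10³/(8.314×716) = 70000/5953 = 11.76.
k_B/k_C = (2.37×10^6/9.75×10^10)·exp(11.76) = 2.431×10^-5 × 1.279×10^5 = 3.11.
Since E_B < E_C, lowering the temperature improves selectivity toward B.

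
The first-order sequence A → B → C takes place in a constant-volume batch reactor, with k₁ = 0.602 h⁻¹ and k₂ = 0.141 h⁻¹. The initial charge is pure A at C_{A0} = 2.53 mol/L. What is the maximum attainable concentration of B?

1.62 mol/L

Evaluating C_B at t_opt = ln(k₂/k₁)/(k₂−k₁) gives C_{B,max}/C_{A0} = (k₁/k₂)^[k₂/(k₂−k₁)].
= (0.602/0.141)^(0.141/(0.141−0.602)) = (4.270)^(-0.3059) = 0.6415.
C_{B,max} = 0.6415×2.53 = 1.62 mol/L.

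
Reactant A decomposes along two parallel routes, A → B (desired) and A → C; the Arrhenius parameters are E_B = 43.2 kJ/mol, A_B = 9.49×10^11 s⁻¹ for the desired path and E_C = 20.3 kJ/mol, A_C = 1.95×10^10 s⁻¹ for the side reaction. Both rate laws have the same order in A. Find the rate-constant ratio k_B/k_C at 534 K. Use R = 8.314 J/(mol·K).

0.280

Since both paths have the same order in A, the concentration cancels and S_{B/C} = k_B/k_C = (A_B/A_C)·exp[(E_C−E_B)/(RT)].
(E_C−E_B)/(RT) = (20.3−43.2)×10³/(8.314×534) = -22900/4440 = -5.158.
k_B/k_C = (9.49×10^11/1.95×10^10)·exp(-5.158) = 48.67 × 0.005753 = 0.280.
Since E_B > E_C, raising the temperature improves selectivity toward B.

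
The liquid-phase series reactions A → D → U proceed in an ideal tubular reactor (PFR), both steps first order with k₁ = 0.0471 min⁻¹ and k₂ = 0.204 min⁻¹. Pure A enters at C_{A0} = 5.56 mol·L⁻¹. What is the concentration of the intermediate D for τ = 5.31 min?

0.735 mol·L⁻¹

The intermediate concentration in a first-order A→B→C sequence is C_D = k₁C_{A0}(e^(−k₁τ) − e^(−k₂τ))/(k₂−k₁).
e^(−k₁τ) = e^(−0.0471×5.31) = e^(−0.2501) = 0.7787; e^(−k₂τ) = e^(−1.083) = 0.3385.
C_D = 0.0471×5.56/(0.204−0.0471) × (0.7787−0.3385) = 1.669×0.4402 = 0.7348 mol·L⁻¹.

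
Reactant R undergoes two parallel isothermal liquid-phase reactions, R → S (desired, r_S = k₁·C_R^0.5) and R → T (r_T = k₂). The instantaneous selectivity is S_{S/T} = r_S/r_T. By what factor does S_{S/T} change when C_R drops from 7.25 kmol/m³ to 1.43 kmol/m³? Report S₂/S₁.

S_{S/T} = (k₁/k₂)·C_R^0.5, so S₂/S₁ = (C_{R,2}/C_{R,1})^0.5.
= (1.43/7.25)^0.5 = (0.1972)^0.5 = 0.444.
Selectivity toward S falls as C_R falls — high-concentration operation is favoured.

0.444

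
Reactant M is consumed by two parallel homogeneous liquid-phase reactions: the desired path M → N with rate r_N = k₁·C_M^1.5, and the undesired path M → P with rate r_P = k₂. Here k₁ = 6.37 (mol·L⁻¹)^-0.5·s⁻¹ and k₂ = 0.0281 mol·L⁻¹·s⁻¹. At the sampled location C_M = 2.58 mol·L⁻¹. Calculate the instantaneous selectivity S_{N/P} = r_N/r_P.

S_{N/P} = r_N/r_P = (k₁·C_M^1.5)/(k₂) = (k₁/k₂)·C_M^1.5.
= (6.37×2.580^1.5) / (0.0281) = 26.40/0.02810 = 939.

939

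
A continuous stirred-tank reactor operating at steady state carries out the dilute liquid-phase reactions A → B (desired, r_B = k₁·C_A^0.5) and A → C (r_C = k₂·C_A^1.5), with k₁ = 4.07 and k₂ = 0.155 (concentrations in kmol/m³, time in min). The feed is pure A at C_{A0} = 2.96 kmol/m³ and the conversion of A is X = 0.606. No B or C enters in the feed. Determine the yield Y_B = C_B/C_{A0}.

Exit C_A = C_{A0}(1−X) = 2.96×0.394 = 1.166 kmol/m³.
In a CSTR the entire volume is at exit conditions, so r_B = 4.07×1.166^0.5 = 4.395 and r_C = 0.155×1.166^1.5 = 0.1952.
Fraction of consumed A going to B: r_B/(r_B+r_C) = 0.9575.
C_B = 0.9575·C_{A0}·X = 0.9575×2.96×0.606 = 1.72 kmol/m³; Y_B = C_B/C_{A0} = 0.580.

0.580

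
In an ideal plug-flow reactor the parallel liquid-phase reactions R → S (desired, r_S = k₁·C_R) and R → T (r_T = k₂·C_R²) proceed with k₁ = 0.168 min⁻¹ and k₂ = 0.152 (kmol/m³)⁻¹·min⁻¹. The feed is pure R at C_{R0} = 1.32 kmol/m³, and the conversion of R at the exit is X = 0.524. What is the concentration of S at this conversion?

C_R = C_{R0}(1−X) = 0.6283 kmol/m³.
Along a PFR/batch, dC_S/dC_R = −r_S/(r_S+r_T) = −k₁/(k₁+k₂·C_R).
Integrating from C_{R0} to C_R: C_S = (0.168/0.152)·ln[(0.168+0.152·1.32)/(0.168+0.152·0.628)] = 1.105·ln(0.3686/0.2635) = 0.3711 kmol/m³.

0.371 kmol/m³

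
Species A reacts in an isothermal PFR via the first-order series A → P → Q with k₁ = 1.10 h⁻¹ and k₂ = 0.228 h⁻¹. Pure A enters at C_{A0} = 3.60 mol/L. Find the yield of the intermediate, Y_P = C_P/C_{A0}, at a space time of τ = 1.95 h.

0.661

For first-order series with pure A initially, C_P(τ) = k₁C_{A0}/(k₂−k₁)·(e^(−k₁τ) − e^(−k₂τ)).
e^(−k₁τ) = e^(−1.10×1.95) = e^(−2.145) = 0.1171; e^(−k₂τ) = e^(−0.4446) = 0.6411.
C_P = 1.10×3.60/(0.228−1.10) × (0.1171−0.6411) = (-4.541)×(-0.5240) = 2.380 mol/L.
Y_P = C_P/C_{A0} = 2.380/3.60 = 0.661.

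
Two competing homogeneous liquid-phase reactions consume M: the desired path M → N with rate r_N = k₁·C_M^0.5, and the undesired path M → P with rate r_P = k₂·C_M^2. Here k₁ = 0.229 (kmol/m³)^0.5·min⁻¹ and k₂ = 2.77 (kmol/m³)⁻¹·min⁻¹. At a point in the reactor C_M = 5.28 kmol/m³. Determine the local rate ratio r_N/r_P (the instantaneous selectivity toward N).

S_{N/P} = r_N/r_P = (k₁·C_M^0.5)/(k₂·C_M^2) = (k₁/k₂)·C_M^-1.5.
= (0.229×5.280^0.5) / (2.77×5.280^2) = 0.5262/77.22 = 0.00681.

0.00681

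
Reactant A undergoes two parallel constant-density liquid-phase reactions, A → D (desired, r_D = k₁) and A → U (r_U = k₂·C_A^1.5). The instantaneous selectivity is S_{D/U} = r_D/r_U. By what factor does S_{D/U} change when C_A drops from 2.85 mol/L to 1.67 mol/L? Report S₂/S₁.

2.23

S_{D/U} = (k₁/k₂)·C_A^-1.5, so S₂/S₁ = (C_{A,2}/C_{A,1})^-1.5.
= (1.67/2.85)^(-1.5) = (0.5860)^(-1.5) = 2.23.
Selectivity toward D rises as C_A falls — low-concentration operation is favoured.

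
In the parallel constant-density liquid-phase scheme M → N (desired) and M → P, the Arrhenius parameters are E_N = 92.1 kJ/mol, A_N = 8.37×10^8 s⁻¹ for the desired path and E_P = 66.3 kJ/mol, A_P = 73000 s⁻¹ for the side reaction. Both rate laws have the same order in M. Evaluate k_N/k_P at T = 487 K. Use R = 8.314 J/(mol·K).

19.6

Since both paths have the same order in M, the concentration cancels and S_{N/P} = k_N/k_P = (A_N/A_P)·exp[(E_P−E_N)/(RT)].
(E_P−E_N)/(RT) = (66.3−92.1)×10³/(8.314×487) = -25800/4049 = -6.372.
k_N/k_P = (8.37×10^8/73000)·exp(-6.372) = 11466 × 0.001709 = 19.6.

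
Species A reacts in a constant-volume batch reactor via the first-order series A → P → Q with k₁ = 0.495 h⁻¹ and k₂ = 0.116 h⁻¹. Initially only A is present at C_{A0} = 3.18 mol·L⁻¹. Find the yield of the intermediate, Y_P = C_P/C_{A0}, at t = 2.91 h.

The intermediate concentration in a first-order A→B→C sequence is C_P = k₁C_{A0}(e^(−k₁t) − e^(−k₂t))/(k₂−k₁).
e^(−k₁t) = e^(−0.495×2.91) = e^(−1.440) = 0.2368; e^(−k₂t) = e^(−0.3376) = 0.7135.
C_P = 0.495×3.18/(0.116−0.495) × (0.2368−0.7135) = (-4.153)×(-0.4767) = 1.980 mol·L⁻¹.
Y_P = C_P/C_{A0} = 1.980/3.18 = 0.623.

0.623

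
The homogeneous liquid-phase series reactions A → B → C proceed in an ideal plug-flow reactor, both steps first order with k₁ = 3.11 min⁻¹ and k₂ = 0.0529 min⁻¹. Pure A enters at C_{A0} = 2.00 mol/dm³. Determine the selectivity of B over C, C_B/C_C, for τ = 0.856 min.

The intermediate concentration in a first-order A→B→C sequence is C_B = k₁C_{A0}(e^(−k₁τ) − e^(−k₂τ))/(k₂−k₁).
e^(−k₁τ) = e^(−3.11×0.856) = e^(−2.662) = 0.06980; e^(−k₂τ) = e^(−0.04528) = 0.9557.
C_B = 3.11×2.00/(0.0529−3.11) × (0.06980−0.9557) = (-2.035)×(-0.8859) = 1.803 mol/dm³.
C_A = C_{A0}e^(−k₁τ) = 0.1396 mol/dm³, so C_C = C_{A0}−C_A−C_B = 0.05788 mol/dm³; C_B/C_C = 31.1.

31.1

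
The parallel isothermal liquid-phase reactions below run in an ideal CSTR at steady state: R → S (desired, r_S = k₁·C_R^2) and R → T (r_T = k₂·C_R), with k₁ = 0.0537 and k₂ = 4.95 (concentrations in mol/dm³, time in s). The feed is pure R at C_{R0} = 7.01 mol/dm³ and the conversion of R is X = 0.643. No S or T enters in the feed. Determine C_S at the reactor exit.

Exit C_R = C_{R0}(1−X) = 7.01×0.357 = 2.503 mol/dm³.
A CSTR operates uniformly at the exit composition, giving r_S = 0.3363 and r_T = 12.39 (each k·C_R^n at C_R = 2.503).
Fraction of consumed R going to S: r_S/(r_S+r_T) = 0.02643.
C_S = 0.02643·C_{R0}·X = 0.02643×7.01×0.643 = 0.119 mol/dm³.

0.119 mol/dm³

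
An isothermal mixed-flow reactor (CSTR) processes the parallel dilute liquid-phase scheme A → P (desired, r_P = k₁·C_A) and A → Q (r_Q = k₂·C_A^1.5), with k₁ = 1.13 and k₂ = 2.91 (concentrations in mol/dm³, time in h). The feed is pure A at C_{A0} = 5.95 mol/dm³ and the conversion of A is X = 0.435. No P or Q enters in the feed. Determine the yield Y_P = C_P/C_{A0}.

Exit C_A = C_{A0}(1−X) = 5.95×0.565 = 3.362 mol/dm³.
In a CSTR the entire volume is at exit conditions, so r_P = 1.13×3.362 = 3.799 and r_Q = 2.91×3.362^1.5 = 17.94.
Fraction of consumed A going to P: r_P/(r_P+r_Q) = 0.1748.
C_P = 0.1748·C_{A0}·X = 0.1748×5.95×0.435 = 0.452 mol/dm³; Y_P = C_P/C_{A0} = 0.0760.

0.0760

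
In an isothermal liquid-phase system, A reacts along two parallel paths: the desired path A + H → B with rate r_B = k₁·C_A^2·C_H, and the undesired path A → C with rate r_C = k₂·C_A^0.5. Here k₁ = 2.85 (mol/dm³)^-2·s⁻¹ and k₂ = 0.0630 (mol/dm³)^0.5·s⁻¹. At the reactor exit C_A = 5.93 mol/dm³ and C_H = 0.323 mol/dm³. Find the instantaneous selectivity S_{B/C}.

211

S_{B/C} = r_B/r_C = (k₁·C_A^2·C_H)/(k₂·C_A^0.5) = (k₁/k₂)·C_A^1.5·C_H.
= (2.85×5.930^2×0.3230) / (0.0630×5.930^0.5) = 32.37/0.1534 = 211.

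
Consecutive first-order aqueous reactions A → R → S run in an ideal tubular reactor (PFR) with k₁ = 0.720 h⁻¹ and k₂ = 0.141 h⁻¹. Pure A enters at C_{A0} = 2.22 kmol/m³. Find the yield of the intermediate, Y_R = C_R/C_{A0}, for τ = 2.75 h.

0.672

For first-order series with pure A initially, C_R(τ) = k₁C_{A0}/(k₂−k₁)·(e^(−k₁τ) − e^(−k₂τ)).
e^(−k₁τ) = e^(−0.720×2.75) = e^(−1.980) = 0.1381; e^(−k₂τ) = e^(−0.3877) = 0.6786.
C_R = 0.720×2.22/(0.141−0.720) × (0.1381−0.6786) = (-2.761)×(-0.5405) = 1.492 kmol/m³.
Y_R = C_R/C_{A0} = 1.492/2.22 = 0.672.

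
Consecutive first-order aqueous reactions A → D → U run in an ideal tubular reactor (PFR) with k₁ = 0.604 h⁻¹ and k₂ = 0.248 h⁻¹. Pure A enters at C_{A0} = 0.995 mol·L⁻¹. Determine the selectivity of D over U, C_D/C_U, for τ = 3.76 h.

1.22

For first-order series with pure A initially, C_D(τ) = k₁C_{A0}/(k₂−k₁)·(e^(−k₁τ) − e^(−k₂τ)).
e^(−k₁τ) = e^(−0.604×3.76) = e^(−2.271) = 0.1032; e^(−k₂τ) = e^(−0.9325) = 0.3936.
C_D = 0.604×0.995/(0.248−0.604) × (0.1032−0.3936) = (-1.688)×(-0.2904) = 0.4902 mol·L⁻¹.
C_A = C_{A0}e^(−k₁τ) = 0.1027 mol·L⁻¹, so C_U = C_{A0}−C_A−C_D = 0.4021 mol·L⁻¹; C_D/C_U = 1.22.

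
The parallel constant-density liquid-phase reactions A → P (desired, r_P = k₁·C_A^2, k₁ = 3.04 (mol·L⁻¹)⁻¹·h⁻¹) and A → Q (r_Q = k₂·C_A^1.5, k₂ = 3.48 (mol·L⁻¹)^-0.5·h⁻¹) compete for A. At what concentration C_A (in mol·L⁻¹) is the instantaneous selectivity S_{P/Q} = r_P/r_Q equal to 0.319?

S_{P/Q} = (k₁/k₂)·C_A^0.5 ⇒ C_A = (S·k₂/k₁)^(2).
= (0.319×3.48/3.04)^(2) = (0.3652)^(2) = 0.133 mol·L⁻¹.

0.133 mol·L⁻¹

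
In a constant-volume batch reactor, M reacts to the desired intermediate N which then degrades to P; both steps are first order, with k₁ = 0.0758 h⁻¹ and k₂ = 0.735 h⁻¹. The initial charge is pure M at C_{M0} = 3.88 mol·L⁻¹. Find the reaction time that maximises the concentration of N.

3.45 h

For first-order series the maximum of C_N occurs at t_opt = ln(k₂/k₁)/(k₂−k₁).
= ln(0.735/0.0758)/(0.735−0.0758) = ln(9.697)/0.6592 = 2.272/0.6592 = 3.45 h.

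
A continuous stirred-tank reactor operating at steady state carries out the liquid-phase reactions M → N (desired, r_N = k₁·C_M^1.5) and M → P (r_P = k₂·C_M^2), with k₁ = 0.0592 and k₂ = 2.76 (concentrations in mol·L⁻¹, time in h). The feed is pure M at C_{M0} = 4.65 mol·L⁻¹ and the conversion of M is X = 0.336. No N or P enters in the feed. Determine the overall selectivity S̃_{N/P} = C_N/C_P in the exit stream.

0.0122

Exit C_M = C_{M0}(1−X) = 4.65×0.664 = 3.088 mol·L⁻¹.
In a CSTR the entire volume is at exit conditions, so r_N = 0.0592×3.088^1.5 = 0.3212 and r_P = 2.76×3.088^2 = 26.31.
Overall selectivity = C_N/C_P = r_Nτ/(r_Pτ) = r_N/r_P = 0.0122.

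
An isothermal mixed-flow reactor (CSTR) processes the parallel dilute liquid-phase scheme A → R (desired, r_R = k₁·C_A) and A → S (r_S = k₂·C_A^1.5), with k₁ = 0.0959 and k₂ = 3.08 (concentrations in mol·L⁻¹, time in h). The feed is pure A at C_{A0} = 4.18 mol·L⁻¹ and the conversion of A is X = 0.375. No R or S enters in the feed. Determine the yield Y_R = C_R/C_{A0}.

0.00709

Exit C_A = C_{A0}(1−X) = 4.18×0.625 = 2.612 mol·L⁻¹.
A CSTR operates uniformly at the exit composition, giving r_R = 0.2505 and r_S = 13.01 (each k·C_A^n at C_A = 2.612).
Fraction of consumed A going to R: r_R/(r_R+r_S) = 0.01890.
C_R = 0.01890·C_{A0}·X = 0.01890×4.18×0.375 = 0.0296 mol·L⁻¹; Y_R = C_R/C_{A0} = 0.00709.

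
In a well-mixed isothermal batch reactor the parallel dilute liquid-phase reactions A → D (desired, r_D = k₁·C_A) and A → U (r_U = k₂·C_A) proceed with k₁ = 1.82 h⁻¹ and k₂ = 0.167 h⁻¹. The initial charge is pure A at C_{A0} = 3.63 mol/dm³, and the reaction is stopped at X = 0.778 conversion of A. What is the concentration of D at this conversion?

C_A = C_{A0}(1−X) = 0.8059 mol/dm³.
Both paths are first order in A, so the instantaneous fraction to D is constant: dC_D/d(−C_A) = k₁/(k₁+k₂) = 0.9160.
C_D = 0.9160·(C_{A0}−C_A) = 0.9160×2.824 = 2.59 mol/dm³.

2.59 mol/dm³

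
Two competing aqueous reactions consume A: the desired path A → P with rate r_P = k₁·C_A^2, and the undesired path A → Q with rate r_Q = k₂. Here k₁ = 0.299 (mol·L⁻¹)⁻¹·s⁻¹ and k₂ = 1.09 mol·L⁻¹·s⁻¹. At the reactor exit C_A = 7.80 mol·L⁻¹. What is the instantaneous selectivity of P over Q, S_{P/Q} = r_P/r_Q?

S_{P/Q} = r_P/r_Q = (k₁·C_A^2)/(k₂) = (k₁/k₂)·C_A^2.
= (0.299×7.800^2) / (1.09) = 18.19/1.090 = 16.7.

16.7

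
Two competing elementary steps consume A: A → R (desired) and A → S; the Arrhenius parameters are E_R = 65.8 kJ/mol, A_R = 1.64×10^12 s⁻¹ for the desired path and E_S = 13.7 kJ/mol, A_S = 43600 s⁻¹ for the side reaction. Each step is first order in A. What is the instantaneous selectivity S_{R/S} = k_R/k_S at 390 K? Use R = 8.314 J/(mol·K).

3.95

k_R/k_S = (A_R/A_S)·exp[−(E_R−E_S)/(RT)] = (A_R/A_S)·exp[(E_S−E_R)/(RT)].
(E_S−E_R)/(RT) = (13.7−65.8)×10³/(8.314×390) = -52100/3242 = -16.07.
k_R/k_S = (1.64×10^12/43600)·exp(-16.07) = 3.761×10^7 × 1.051×10^-7 = 3.95.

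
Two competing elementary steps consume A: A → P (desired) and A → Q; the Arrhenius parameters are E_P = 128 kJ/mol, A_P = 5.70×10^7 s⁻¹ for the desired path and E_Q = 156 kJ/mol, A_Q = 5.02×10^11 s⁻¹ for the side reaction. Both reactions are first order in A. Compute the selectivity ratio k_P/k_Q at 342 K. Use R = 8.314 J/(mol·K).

k_P/k_Q = (A_P/A_Q)·exp[−(E_P−E_Q)/(RT)] = (A_P/A_Q)·exp[(E_Q−E_P)/(RT)].
(E_Q−E_P)/(RT) = (156−128)×10³/(8.314×342) = 28000/2843 = 9.847.
k_P/k_Q = (5.70×10^7/5.02×10^11)·exp(9.847) = 1.135×10^-4 × 18909 = 2.15.
Since E_P < E_Q, lowering the temperature improves selectivity toward P.

2.15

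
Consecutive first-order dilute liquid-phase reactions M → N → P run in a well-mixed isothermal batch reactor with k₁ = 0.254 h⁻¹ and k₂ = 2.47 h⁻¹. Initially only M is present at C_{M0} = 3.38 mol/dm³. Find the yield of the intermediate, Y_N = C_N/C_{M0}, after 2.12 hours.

The intermediate concentration in a first-order A→B→C sequence is C_N = k₁C_{M0}(e^(−k₁t) − e^(−k₂t))/(k₂−k₁).
e^(−k₁t) = e^(−0.254×2.12) = e^(−0.5385) = 0.5836; e^(−k₂t) = e^(−5.236) = 0.005319.
C_N = 0.254×3.38/(2.47−0.254) × (0.5836−0.005319) = 0.3874×0.5783 = 0.2241 mol/dm³.
Y_N = C_N/C_{M0} = 0.2241/3.38 = 0.0663.

0.0663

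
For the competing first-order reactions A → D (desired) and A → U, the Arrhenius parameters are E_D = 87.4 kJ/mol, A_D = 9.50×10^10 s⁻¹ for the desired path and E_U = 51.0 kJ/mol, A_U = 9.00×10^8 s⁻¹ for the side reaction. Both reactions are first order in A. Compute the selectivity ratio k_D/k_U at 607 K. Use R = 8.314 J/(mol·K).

0.0778

k_D/k_U = (A_D/A_U)·exp[−(E_D−E_U)/(RT)] = (A_D/A_U)·exp[(E_U−E_D)/(RT)].
(E_U−E_D)/(RT) = (51.0−87.4)×10³/(8.314×607) = -36400/5047 = -7.213.
k_D/k_U = (9.50×10^10/9.00×10^8)·exp(-7.213) = 105.6 × 7.371×10^-4 = 0.0778.
Since E_D > E_U, raising the temperature improves selectivity toward D.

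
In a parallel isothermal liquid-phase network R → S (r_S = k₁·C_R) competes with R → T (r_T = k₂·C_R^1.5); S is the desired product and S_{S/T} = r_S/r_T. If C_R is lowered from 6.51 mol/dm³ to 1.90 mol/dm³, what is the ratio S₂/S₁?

S_{S/T} = (k₁/k₂)·C_R^-0.5, so S₂/S₁ = (C_{R,2}/C_{R,1})^-0.5.
= (1.90/6.51)^(-0.5) = (0.2919)^(-0.5) = 1.85.

1.85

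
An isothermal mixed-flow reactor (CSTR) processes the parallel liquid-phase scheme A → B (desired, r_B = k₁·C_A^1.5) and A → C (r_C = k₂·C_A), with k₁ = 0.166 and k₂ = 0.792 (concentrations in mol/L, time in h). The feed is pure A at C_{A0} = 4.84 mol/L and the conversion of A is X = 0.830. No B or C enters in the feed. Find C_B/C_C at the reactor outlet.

0.190

Exit C_A = C_{A0}(1−X) = 4.84×0.170 = 0.8228 mol/L.
Rates in a CSTR are evaluated at the outlet concentration: r_B = 0.166×0.8228^1.5 = 0.1239, r_C = 0.792×0.8228 = 0.6517.
Overall selectivity = C_B/C_C = r_Bτ/(r_Cτ) = r_B/r_C = 0.190.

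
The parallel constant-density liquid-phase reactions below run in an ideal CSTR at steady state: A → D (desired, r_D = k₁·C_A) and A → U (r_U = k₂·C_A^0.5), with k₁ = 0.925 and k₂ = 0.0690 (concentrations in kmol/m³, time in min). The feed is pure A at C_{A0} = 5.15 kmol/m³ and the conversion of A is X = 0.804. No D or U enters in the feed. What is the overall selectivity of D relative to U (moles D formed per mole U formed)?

Exit C_A = C_{A0}(1−X) = 5.15×0.196 = 1.009 kmol/m³.
A CSTR operates uniformly at the exit composition, giving r_D = 0.9337 and r_U = 0.06932 (each k·C_A^n at C_A = 1.009).
Overall selectivity = C_D/C_U = r_Dτ/(r_Uτ) = r_D/r_U = 13.5.

13.5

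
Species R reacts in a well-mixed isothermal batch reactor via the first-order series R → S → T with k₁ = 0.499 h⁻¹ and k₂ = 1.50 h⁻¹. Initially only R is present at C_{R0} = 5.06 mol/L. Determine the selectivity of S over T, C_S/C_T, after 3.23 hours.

0.136

The intermediate concentration in a first-order A→B→C sequence is C_S = k₁C_{R0}(e^(−k₁t) − e^(−k₂t))/(k₂−k₁).
e^(−k₁t) = e^(−0.499×3.23) = e^(−1.612) = 0.1995; e^(−k₂t) = e^(−4.845) = 0.007868.
C_S = 0.499×5.06/(1.50−0.499) × (0.1995−0.007868) = 2.522×0.1917 = 0.4835 mol/L.
C_R = C_{R0}e^(−k₁t) = 1.010 mol/L, so C_T = C_{R0}−C_R−C_S = 3.567 mol/L; C_S/C_T = 0.136.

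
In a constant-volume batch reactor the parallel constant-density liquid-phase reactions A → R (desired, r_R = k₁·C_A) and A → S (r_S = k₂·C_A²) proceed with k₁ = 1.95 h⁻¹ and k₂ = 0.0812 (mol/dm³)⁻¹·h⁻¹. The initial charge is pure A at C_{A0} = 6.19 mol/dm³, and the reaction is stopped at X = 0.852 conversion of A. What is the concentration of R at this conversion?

4.61 mol/dm³

C_A = C_{A0}(1−X) = 0.9161 mol/dm³.
Along a PFR/batch, dC_R/dC_A = −r_R/(r_R+r_S) = −k₁/(k₁+k₂·C_A).
Integrating from C_{A0} to C_A: C_R = (1.95/0.0812)·ln[(1.95+0.0812·6.19)/(1.95+0.0812·0.916)] = 24.01·ln(2.453/2.024) = 4.608 mol/dm³.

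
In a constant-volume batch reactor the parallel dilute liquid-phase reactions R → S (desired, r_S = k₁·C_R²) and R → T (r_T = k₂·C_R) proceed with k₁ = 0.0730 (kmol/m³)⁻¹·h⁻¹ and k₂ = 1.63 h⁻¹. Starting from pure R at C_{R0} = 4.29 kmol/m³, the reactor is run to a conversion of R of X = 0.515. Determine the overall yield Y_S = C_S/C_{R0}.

0.0640

C_R = C_{R0}(1−X) = 2.081 kmol/m³.
Along a PFR/batch, dC_T/dC_R = −r_T/(r_S+r_T) = −k₂/(k₂+k₁·C_R).
Integrating from C_{R0} to C_R: C_T = (1.63/0.0730)·ln[(1.63+0.0730·4.29)/(1.63+0.0730·2.08)] = 22.33·ln(1.943/1.782) = 1.935 kmol/m³.
Then C_S = (C_{R0}−C_R) − C_T = 2.209 − 1.935 = 0.2746 kmol/m³.
Y_S = C_S/C_{R0} = 0.2746/4.29 = 0.0640.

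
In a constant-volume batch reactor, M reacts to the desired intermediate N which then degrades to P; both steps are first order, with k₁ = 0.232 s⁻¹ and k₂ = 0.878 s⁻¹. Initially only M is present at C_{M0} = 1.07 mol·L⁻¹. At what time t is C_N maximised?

The intermediate peaks when r₁ = r₂, i.e. k₁e^(−k₁t) = k₂e^(−k₂t), giving t_opt = ln(k₂/k₁)/(k₂−k₁).
= ln(0.878/0.232)/(0.878−0.232) = ln(3.784)/0.6460 = 1.331/0.6460 = 2.06 s.

2.06 s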